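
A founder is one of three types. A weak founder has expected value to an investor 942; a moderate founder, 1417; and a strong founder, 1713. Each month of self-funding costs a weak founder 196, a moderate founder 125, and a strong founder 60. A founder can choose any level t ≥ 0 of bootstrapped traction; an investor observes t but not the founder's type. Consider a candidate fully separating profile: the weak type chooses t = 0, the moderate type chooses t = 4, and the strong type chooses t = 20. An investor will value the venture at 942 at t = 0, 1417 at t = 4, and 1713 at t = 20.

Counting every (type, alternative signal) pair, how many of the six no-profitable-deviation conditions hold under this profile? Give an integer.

3

Moderate (own payoff 1417 − 125×4 = 917): to t=0 gives 942 → profitable ✗; to t=20 gives 1713 − 125×20 = -787 → no gain ✓.
Weak (own payoff 942): to t=4 gives 1417 − 196×4 = 633 → no gain ✓; to t=20 gives 1713 − 196×20 = -2207 → no gain ✓.
Strong (own payoff 1713 − 60×20 = 513): to t=0 gives 942 → profitable ✗; to t=4 gives 1417 − 60×4 = 1177 → profitable ✗.
3 of the 6 constraints hold; not an equilibrium.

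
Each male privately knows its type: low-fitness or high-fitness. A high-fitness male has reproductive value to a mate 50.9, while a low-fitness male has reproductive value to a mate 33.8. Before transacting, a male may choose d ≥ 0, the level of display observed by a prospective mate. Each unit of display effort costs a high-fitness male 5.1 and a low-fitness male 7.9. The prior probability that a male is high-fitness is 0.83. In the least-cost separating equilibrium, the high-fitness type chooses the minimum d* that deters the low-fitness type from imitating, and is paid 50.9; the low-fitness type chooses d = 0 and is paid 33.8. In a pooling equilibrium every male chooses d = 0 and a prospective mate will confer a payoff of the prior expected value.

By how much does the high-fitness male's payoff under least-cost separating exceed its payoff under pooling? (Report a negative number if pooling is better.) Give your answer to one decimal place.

-8.1

Least-cost separating signal: d* solves 33.8 = 50.9 − 7.9·d*, so d* = (50.9 − 33.8)/7.9 ≈ 2.1646.
High-fitness type's separating payoff: 50.9 − 5.1 × d* = 50.9 − 5.1 × (50.9 − 33.8)/7.9 = 50.9 − 87.21/7.9 ≈ 39.861.
Pooling payoff: 0.83 × 50.9 + 0.17 × 33.8 = 47.993.
Difference: 39.861 − 47.993 = -8.132, i.e. -8.1 to one decimal place.
The high-fitness type would prefer the pooling outcome.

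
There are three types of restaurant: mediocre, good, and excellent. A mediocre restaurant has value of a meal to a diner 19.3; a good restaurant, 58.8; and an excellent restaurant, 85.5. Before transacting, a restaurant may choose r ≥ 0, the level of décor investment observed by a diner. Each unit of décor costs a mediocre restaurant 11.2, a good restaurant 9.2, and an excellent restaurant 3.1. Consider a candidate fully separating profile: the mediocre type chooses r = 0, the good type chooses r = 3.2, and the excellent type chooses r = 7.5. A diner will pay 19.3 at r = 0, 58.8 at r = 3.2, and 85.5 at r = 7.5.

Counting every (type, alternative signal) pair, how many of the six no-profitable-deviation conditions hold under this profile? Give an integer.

Good (own payoff 58.8 − 9.2×3.2 = 29.36): to r=0 gives 19.3 → no gain ✓; to r=7.5 gives 85.5 − 9.2×7.5 = 16.5 → no gain ✓.
Mediocre (own payoff 19.3): to r=3.2 gives 58.8 − 11.2×3.2 = 22.96 → profitable ✗; to r=7.5 gives 85.5 − 11.2×7.5 = 1.5 → no gain ✓.
Excellent (own payoff 85.5 − 3.1×7.5 = 62.25): to r=0 gives 19.3 → no gain ✓; to r=3.2 gives 58.8 − 3.1×3.2 = 48.88 → no gain ✓.
5 of the 6 constraints hold; not an equilibrium.

5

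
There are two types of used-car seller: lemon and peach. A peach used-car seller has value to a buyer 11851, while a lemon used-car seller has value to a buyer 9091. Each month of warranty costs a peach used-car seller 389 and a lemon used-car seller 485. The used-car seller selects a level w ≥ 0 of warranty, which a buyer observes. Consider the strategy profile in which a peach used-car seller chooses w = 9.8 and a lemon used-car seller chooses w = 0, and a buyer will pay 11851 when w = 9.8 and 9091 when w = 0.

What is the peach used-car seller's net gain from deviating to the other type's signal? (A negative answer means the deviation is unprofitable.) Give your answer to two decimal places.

1052.20

Playing w = 9.8 the peach used-car seller receives 11851 − 389 × 9.8 = 8038.8.
Deviating to w = 0 yields 9091 instead.
Gain from deviating: 9091 − 8038.8 = 1052.20.
The gain is positive, so the peach type's incentive-compatibility constraint is violated — this profile is not a separating equilibrium.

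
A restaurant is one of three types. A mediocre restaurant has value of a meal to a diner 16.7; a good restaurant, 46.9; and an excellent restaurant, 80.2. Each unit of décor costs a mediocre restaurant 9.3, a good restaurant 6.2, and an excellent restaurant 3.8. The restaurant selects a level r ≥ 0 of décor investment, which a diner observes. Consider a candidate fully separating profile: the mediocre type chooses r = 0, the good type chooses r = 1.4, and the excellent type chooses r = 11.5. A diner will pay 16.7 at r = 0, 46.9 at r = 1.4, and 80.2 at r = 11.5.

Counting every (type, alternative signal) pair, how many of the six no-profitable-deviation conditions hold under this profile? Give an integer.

4

Good (own payoff 46.9 − 6.2×1.4 = 38.22): to r=0 gives 16.7 → no gain ✓; to r=11.5 gives 80.2 − 6.2×11.5 = 8.9 → no gain ✓.
Excellent (own payoff 80.2 − 3.8×11.5 = 36.5): to r=0 gives 16.7 → no gain ✓; to r=1.4 gives 46.9 − 3.8×1.4 = 41.58 → profitable ✗.
Mediocre (own payoff 16.7): to r=1.4 gives 46.9 − 9.3×1.4 = 33.88 → profitable ✗; to r=11.5 gives 80.2 − 9.3×11.5 = -26.75 → no gain ✓.
4 of the 6 constraints hold; not an equilibrium.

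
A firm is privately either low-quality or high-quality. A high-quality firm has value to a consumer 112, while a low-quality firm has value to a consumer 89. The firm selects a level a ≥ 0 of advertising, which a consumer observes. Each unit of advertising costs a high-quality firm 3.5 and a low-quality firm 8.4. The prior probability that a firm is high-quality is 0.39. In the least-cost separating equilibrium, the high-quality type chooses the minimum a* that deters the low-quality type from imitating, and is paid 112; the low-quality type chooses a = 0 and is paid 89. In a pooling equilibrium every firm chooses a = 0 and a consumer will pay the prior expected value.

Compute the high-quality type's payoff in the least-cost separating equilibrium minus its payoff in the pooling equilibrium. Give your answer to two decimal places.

Least-cost separating signal: a* solves 89 = 112 − 8.4·a*, so a* = (112 − 89)/8.4 ≈ 2.7381.
High-quality type's separating payoff: 112 − 3.5 × a* = 112 − 3.5 × (112 − 89)/8.4 = 112 − 80.5/8.4 ≈ 102.4167.
Pooling payoff: 0.39 × 112 + 0.61 × 89 = 97.97.
Difference: 102.4167 − 97.97 = 4.4467, i.e. 4.45 to two decimal places.
The high-quality type prefers to separate.

4.45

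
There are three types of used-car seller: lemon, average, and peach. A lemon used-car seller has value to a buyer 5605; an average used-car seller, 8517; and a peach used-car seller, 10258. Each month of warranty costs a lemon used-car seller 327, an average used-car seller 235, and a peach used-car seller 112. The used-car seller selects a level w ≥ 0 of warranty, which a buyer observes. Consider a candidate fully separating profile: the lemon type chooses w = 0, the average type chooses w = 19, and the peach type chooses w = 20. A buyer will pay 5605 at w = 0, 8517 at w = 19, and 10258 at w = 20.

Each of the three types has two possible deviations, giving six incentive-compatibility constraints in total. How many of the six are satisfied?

Lemon (own payoff 5605): to w=19 gives 8517 − 327×19 = 2304 → no gain ✓; to w=20 gives 10258 − 327×20 = 3718 → no gain ✓.
Peach (own payoff 10258 − 112×20 = 8018): to w=0 gives 5605 → no gain ✓; to w=19 gives 8517 − 112×19 = 6389 → no gain ✓.
Average (own payoff 8517 − 235×19 = 4052): to w=0 gives 5605 → profitable ✗; to w=20 gives 10258 − 235×20 = 5558 → profitable ✗.
4 of the 6 constraints hold; not an equilibrium.

4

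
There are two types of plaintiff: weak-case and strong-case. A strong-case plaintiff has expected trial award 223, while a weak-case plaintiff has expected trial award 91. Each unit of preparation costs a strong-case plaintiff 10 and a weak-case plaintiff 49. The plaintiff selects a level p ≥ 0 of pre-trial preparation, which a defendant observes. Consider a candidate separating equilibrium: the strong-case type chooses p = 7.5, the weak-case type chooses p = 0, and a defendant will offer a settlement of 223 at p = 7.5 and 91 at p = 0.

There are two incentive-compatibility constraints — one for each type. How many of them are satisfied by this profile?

2

Strong-case type: signal → 223 − 10 × 7.5 = 148; deviate to 0 → 91. IC holds (148 ≥ 91).
Weak-case type: stay at 0 → 91; mimic → 223 − 49 × 7.5 = -144.5. IC holds (91 ≥ -144.5).
2 of 2 constraints hold, so this is a separating equilibrium.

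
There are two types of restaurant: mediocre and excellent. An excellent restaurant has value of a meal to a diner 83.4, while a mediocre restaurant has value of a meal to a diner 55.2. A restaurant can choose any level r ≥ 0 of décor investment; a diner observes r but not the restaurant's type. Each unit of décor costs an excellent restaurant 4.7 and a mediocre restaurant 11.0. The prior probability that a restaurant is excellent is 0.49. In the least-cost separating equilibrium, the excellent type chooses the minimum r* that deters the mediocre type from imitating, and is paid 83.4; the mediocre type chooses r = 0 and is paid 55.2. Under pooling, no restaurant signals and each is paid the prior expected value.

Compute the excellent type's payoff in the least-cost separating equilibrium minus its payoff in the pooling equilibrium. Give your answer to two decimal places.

Least-cost separating signal: r* solves 55.2 = 83.4 − 11.0·r*, so r* = (83.4 − 55.2)/11.0 ≈ 2.5636.
Excellent type's separating payoff: 83.4 − 4.7 × r* = 83.4 − 4.7 × (83.4 − 55.2)/11.0 = 83.4 − 132.54/11.0 ≈ 71.3509.
Pooling payoff: 0.49 × 83.4 + 0.51 × 55.2 = 69.018.
Difference: 71.3509 − 69.018 = 2.3329, i.e. 2.33 to two decimal places.
The excellent type prefers to separate.

2.33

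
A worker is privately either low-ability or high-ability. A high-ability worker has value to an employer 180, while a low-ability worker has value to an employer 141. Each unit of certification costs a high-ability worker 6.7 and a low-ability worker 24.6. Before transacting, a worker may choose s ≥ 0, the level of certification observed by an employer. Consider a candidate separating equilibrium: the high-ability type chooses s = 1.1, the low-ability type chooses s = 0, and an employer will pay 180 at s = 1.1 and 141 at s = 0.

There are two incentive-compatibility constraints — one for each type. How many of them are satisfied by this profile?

1

Low-ability type: stay at 0 → 141; mimic → 180 − 24.6 × 1.1 = 152.94. IC fails (141 < 152.94).
High-ability type: signal → 180 − 6.7 × 1.1 = 172.63; deviate to 0 → 141. IC holds (172.63 ≥ 141).
1 of 2 constraints hold, so this profile is not an equilibrium.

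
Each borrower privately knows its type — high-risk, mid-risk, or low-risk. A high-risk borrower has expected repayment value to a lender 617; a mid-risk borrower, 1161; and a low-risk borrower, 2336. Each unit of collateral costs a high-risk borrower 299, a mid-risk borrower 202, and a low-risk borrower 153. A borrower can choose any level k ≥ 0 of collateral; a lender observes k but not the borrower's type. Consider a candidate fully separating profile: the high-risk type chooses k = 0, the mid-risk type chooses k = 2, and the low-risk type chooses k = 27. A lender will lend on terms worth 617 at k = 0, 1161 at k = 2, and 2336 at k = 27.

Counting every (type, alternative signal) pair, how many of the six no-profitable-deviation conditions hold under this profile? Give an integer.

4

High-risk (own payoff 617): to k=2 gives 1161 − 299×2 = 563 → no gain ✓; to k=27 gives 2336 − 299×27 = -5737 → no gain ✓.
Low-risk (own payoff 2336 − 153×27 = -1795): to k=0 gives 617 → profitable ✗; to k=2 gives 1161 − 153×2 = 855 → profitable ✗.
Mid-risk (own payoff 1161 − 202×2 = 757): to k=0 gives 617 → no gain ✓; to k=27 gives 2336 − 202×27 = -3118 → no gain ✓.
4 of the 6 constraints hold; not an equilibrium.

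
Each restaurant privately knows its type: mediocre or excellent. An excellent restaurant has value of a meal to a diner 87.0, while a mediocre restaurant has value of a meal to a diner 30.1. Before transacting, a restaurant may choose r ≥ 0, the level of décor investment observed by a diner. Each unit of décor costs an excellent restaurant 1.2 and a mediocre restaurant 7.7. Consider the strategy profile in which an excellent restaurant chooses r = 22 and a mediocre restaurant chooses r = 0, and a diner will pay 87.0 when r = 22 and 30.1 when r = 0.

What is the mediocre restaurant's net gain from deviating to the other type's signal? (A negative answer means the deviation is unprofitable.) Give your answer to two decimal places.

Playing r = 0 the mediocre restaurant receives 30.1.
Deviating to r = 22 brings payment 87.0 at cost 7.7 × 22 = 169.4, netting -82.4.
Gain from deviating: -82.4 − 30.1 = -112.50.
The gain is negative, so the mediocre type's incentive-compatibility constraint is satisfied.

-112.50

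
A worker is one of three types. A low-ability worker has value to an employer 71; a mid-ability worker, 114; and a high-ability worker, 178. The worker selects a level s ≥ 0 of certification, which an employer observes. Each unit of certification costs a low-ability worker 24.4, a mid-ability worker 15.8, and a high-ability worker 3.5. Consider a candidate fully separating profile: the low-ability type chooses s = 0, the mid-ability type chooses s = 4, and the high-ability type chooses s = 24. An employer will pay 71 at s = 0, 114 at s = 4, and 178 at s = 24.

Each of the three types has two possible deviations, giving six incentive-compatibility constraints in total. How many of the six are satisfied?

4

High-ability (own payoff 178 − 3.5×24 = 94): to s=0 gives 71 → no gain ✓; to s=4 gives 114 − 3.5×4 = 100 → profitable ✗.
Mid-ability (own payoff 114 − 15.8×4 = 50.8): to s=0 gives 71 → profitable ✗; to s=24 gives 178 − 15.8×24 = -201.2 → no gain ✓.
Low-ability (own payoff 71): to s=4 gives 114 − 24.4×4 = 16.4 → no gain ✓; to s=24 gives 178 − 24.4×24 = -407.6 → no gain ✓.
4 of the 6 constraints hold; not an equilibrium.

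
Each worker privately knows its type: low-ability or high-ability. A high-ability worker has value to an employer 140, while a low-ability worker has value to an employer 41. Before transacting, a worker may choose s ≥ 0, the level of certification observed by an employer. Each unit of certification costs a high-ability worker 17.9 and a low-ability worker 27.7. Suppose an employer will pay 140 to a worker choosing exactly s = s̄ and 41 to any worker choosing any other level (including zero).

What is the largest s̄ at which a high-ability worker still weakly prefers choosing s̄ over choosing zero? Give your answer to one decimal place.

5.5

Choosing s̄ yields the high-ability type 140 − 17.9·s̄; choosing zero yields 41.
The high-ability type is indifferent at 140 − 17.9·s̄ = 41, i.e. s̄ = (140 − 41) / 17.9 ≈ 5.5.
For any s̄ above 5.5 the high-ability type would rather pool at zero, so separation collapses.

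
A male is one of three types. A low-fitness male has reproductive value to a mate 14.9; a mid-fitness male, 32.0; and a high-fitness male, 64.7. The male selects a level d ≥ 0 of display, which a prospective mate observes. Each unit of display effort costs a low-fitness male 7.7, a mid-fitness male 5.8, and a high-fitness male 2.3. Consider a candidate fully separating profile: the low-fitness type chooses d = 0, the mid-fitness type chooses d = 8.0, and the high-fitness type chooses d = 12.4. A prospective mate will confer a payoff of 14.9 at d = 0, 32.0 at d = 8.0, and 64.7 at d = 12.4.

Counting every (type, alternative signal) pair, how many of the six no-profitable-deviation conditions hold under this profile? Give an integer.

4

High-fitness (own payoff 64.7 − 2.3×12.4 = 36.18): to d=0 gives 14.9 → no gain ✓; to d=8.0 gives 32.0 − 2.3×8.0 = 13.6 → no gain ✓.
Low-fitness (own payoff 14.9): to d=8.0 gives 32.0 − 7.7×8.0 = -29.6 → no gain ✓; to d=12.4 gives 64.7 − 7.7×12.4 = -30.78 → no gain ✓.
Mid-fitness (own payoff 32.0 − 5.8×8.0 = -14.4): to d=0 gives 14.9 → profitable ✗; to d=12.4 gives 64.7 − 5.8×12.4 = -7.22 → profitable ✗.
4 of the 6 constraints hold; not an equilibrium.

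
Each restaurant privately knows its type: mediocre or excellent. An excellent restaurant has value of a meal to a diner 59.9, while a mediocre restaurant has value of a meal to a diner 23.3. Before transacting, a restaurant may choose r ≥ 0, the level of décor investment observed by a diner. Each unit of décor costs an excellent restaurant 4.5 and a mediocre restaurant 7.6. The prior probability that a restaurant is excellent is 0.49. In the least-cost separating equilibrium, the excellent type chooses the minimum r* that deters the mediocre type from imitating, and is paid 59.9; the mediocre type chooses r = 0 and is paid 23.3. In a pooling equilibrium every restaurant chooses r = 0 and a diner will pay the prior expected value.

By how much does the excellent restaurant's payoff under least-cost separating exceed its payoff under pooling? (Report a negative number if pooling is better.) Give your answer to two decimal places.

Least-cost separating signal: r* solves 23.3 = 59.9 − 7.6·r*, so r* = (59.9 − 23.3)/7.6 ≈ 4.8158.
Excellent type's separating payoff: 59.9 − 4.5 × r* = 59.9 − 4.5 × (59.9 − 23.3)/7.6 = 59.9 − 164.7/7.6 ≈ 38.2289.
Pooling payoff: 0.49 × 59.9 + 0.51 × 23.3 = 41.234.
Difference: 38.2289 − 41.234 = -3.0051, i.e. -3.01 to two decimal places.
The excellent type would prefer the pooling outcome.

-3.01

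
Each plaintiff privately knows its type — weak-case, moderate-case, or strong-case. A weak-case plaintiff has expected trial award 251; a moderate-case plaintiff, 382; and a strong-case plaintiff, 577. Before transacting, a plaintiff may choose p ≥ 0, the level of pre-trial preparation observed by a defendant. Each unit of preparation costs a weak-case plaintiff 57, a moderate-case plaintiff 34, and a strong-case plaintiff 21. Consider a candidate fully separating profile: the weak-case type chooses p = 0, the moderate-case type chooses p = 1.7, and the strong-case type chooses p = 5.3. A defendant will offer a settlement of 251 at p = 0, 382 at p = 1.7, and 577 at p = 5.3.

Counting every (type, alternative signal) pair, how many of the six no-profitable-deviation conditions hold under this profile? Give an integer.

Weak-case (own payoff 251): to p=1.7 gives 382 − 57×1.7 = 285.1 → profitable ✗; to p=5.3 gives 577 − 57×5.3 = 274.9 → profitable ✗.
Strong-case (own payoff 577 − 21×5.3 = 465.7): to p=0 gives 251 → no gain ✓; to p=1.7 gives 382 − 21×1.7 = 346.3 → no gain ✓.
Moderate-case (own payoff 382 − 34×1.7 = 324.2): to p=0 gives 251 → no gain ✓; to p=5.3 gives 577 − 34×5.3 = 396.8 → profitable ✗.
3 of the 6 constraints hold; not an equilibrium.

3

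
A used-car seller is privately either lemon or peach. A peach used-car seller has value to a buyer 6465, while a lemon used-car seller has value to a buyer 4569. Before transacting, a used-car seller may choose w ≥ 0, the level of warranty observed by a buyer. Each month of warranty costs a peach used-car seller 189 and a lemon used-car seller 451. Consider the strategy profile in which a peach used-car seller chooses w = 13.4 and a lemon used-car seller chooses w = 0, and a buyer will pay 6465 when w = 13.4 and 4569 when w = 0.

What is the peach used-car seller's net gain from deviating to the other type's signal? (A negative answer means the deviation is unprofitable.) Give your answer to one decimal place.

Playing w = 13.4 the peach used-car seller receives 6465 − 189 × 13.4 = 3932.4.
Deviating to w = 0 yields 4569 instead.
Gain from deviating: 4569 − 3932.4 = 636.6.
The gain is positive, so the peach type's incentive-compatibility constraint is violated — this profile is not a separating equilibrium.

636.6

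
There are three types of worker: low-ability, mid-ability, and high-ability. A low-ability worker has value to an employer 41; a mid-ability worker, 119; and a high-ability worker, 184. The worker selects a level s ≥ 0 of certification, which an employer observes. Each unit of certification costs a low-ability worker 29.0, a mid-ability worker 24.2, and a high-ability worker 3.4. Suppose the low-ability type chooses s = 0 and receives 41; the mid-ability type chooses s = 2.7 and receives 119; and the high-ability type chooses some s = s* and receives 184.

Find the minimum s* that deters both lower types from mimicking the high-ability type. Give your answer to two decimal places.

5.39

Mid-ability type (on-path payoff 119 − 24.2×2.7 = 53.66) won't mimic when 53.66 ≥ 184 − 24.2·s*, i.e. s* ≥ 5.39.
Low-ability type (on-path payoff 41) won't mimic when 41 ≥ 184 − 29.0·s*, i.e. s* ≥ 4.93.
Both must hold, so s* = max(4.93, 5.39) = 5.39. The mid-ability type's constraint binds.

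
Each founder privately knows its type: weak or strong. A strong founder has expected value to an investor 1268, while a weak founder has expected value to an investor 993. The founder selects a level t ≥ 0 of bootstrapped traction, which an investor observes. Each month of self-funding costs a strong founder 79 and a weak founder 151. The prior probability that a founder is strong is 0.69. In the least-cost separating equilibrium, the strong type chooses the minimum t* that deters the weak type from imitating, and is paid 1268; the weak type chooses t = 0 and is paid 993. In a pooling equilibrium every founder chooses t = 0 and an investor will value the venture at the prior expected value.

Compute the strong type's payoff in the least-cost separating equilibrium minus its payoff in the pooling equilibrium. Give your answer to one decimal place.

Least-cost separating signal: t* solves 993 = 1268 − 151·t*, so t* = (1268 − 993)/151 ≈ 1.8212.
Strong type's separating payoff: 1268 − 79 × t* = 1268 − 79 × (1268 − 993)/151 = 1268 − 21725/151 ≈ 1124.126.
Pooling payoff: 0.69 × 1268 + 0.31 × 993 = 1182.75.
Difference: 1124.126 − 1182.75 = -58.624, i.e. -58.6 to one decimal place.
The strong type would prefer the pooling outcome.

-58.6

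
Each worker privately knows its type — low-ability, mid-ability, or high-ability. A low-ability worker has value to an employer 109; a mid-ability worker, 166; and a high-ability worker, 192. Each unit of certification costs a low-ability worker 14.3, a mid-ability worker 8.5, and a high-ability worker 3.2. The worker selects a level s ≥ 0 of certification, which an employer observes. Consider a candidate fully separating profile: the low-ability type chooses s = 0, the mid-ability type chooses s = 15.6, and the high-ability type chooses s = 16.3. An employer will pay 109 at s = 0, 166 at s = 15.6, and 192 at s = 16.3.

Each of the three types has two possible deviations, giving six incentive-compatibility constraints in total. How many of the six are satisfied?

High-ability (own payoff 192 − 3.2×16.3 = 139.84): to s=0 gives 109 → no gain ✓; to s=15.6 gives 166 − 3.2×15.6 = 116.08 → no gain ✓.
Low-ability (own payoff 109): to s=15.6 gives 166 − 14.3×15.6 = -57.08 → no gain ✓; to s=16.3 gives 192 − 14.3×16.3 = -41.09 → no gain ✓.
Mid-ability (own payoff 166 − 8.5×15.6 = 33.4): to s=0 gives 109 → profitable ✗; to s=16.3 gives 192 − 8.5×16.3 = 53.45 → profitable ✗.
4 of the 6 constraints hold; not an equilibrium.

4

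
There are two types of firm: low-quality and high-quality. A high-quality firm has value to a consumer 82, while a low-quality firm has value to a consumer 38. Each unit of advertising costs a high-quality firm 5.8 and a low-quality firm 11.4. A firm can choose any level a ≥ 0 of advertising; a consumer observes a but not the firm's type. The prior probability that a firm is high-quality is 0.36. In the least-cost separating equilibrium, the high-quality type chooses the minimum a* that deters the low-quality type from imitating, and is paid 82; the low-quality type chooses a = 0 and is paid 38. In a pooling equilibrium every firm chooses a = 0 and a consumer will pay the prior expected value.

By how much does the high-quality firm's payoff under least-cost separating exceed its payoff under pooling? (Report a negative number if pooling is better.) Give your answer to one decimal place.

Least-cost separating signal: a* solves 38 = 82 − 11.4·a*, so a* = (82 − 38)/11.4 ≈ 3.8596.
High-quality type's separating payoff: 82 − 5.8 × a* = 82 − 5.8 × (82 − 38)/11.4 = 82 − 255.2/11.4 ≈ 59.614.
Pooling payoff: 0.36 × 82 + 0.64 × 38 = 53.84.
Difference: 59.614 − 53.84 = 5.774, i.e. 5.8 to one decimal place.
The high-quality type prefers to separate.

5.8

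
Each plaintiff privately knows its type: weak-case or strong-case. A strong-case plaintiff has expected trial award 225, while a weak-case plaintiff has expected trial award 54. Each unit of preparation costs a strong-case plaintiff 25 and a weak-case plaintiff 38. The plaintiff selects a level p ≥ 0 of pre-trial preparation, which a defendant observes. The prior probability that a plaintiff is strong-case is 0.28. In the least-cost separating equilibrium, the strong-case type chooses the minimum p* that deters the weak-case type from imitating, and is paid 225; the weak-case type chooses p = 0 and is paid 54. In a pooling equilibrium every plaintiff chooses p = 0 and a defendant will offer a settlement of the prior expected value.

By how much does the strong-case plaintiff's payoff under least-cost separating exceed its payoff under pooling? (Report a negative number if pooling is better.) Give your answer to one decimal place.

Least-cost separating signal: p* solves 54 = 225 − 38·p*, so p* = (225 − 54)/38 = 4.5.
Strong-case type's separating payoff: 225 − 25 × p* = 225 − 25 × (225 − 54)/38 = 225 − 4275/38 = 112.5.
Pooling payoff: 0.28 × 225 + 0.72 × 54 = 101.88.
Difference: 112.5 − 101.88 = 10.62, i.e. 10.6 to one decimal place.
The strong-case type prefers to separate.

10.6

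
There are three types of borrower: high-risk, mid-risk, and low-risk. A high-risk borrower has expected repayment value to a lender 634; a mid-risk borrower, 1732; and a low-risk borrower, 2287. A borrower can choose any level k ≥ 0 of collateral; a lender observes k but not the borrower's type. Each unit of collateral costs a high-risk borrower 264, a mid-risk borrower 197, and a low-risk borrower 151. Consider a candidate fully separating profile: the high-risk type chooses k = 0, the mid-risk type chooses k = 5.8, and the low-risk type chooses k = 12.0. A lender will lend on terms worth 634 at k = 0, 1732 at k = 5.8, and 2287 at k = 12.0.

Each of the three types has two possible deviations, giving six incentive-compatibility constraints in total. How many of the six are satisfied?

High-risk (own payoff 634): to k=5.8 gives 1732 − 264×5.8 = 200.8 → no gain ✓; to k=12.0 gives 2287 − 264×12.0 = -881 → no gain ✓.
Mid-risk (own payoff 1732 − 197×5.8 = 589.4): to k=0 gives 634 → profitable ✗; to k=12.0 gives 2287 − 197×12.0 = -77 → no gain ✓.
Low-risk (own payoff 2287 − 151×12.0 = 475): to k=0 gives 634 → profitable ✗; to k=5.8 gives 1732 − 151×5.8 = 856.2 → profitable ✗.
3 of the 6 constraints hold; not an equilibrium.

3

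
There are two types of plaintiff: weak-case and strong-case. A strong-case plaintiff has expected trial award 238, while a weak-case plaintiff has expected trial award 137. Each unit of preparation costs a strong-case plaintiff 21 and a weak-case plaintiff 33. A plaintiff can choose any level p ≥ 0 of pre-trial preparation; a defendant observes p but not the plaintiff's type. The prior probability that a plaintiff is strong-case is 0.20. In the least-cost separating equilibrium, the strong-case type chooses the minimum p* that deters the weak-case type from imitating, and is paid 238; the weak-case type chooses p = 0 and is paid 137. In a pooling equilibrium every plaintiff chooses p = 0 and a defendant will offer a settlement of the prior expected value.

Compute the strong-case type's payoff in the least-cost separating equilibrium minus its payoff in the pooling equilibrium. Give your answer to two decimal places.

16.53

Least-cost separating signal: p* solves 137 = 238 − 33·p*, so p* = (238 − 137)/33 ≈ 3.0606.
Strong-case type's separating payoff: 238 − 21 × p* = 238 − 21 × (238 − 137)/33 = 238 − 2121/33 ≈ 173.7273.
Pooling payoff: 0.20 × 238 + 0.80 × 137 = 157.2.
Difference: 173.7273 − 157.2 = 16.5273, i.e. 16.53 to two decimal places.
The strong-case type prefers to separate.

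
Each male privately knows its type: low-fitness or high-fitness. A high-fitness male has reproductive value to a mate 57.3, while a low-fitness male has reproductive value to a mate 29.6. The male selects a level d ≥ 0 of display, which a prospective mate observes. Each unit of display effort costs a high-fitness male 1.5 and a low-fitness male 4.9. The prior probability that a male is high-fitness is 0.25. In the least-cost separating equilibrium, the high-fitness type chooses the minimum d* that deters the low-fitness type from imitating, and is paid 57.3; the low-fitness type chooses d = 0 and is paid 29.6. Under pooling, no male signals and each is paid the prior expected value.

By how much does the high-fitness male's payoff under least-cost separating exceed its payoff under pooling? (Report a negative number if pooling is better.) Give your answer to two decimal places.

12.30

Least-cost separating signal: d* solves 29.6 = 57.3 − 4.9·d*, so d* = (57.3 − 29.6)/4.9 ≈ 5.6531.
High-fitness type's separating payoff: 57.3 − 1.5 × d* = 57.3 − 1.5 × (57.3 − 29.6)/4.9 = 57.3 − 41.55/4.9 ≈ 48.8204.
Pooling payoff: 0.25 × 57.3 + 0.75 × 29.6 = 36.525.
Difference: 48.8204 − 36.525 = 12.2954, i.e. 12.30 to two decimal places.
The high-fitness type prefers to separate.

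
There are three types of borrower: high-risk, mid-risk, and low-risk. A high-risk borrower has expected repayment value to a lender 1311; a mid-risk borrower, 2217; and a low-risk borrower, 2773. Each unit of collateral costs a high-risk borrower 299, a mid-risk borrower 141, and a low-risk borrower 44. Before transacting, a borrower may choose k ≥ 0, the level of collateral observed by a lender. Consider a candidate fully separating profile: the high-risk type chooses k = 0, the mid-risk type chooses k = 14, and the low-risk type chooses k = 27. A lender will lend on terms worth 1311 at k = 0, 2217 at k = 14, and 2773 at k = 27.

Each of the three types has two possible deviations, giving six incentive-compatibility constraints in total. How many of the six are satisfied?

Low-risk (own payoff 2773 − 44×27 = 1585): to k=0 gives 1311 → no gain ✓; to k=14 gives 2217 − 44×14 = 1601 → profitable ✗.
Mid-risk (own payoff 2217 − 141×14 = 243): to k=0 gives 1311 → profitable ✗; to k=27 gives 2773 − 141×27 = -1034 → no gain ✓.
High-risk (own payoff 1311): to k=14 gives 2217 − 299×14 = -1969 → no gain ✓; to k=27 gives 2773 − 299×27 = -5300 → no gain ✓.
4 of the 6 constraints hold; not an equilibrium.

4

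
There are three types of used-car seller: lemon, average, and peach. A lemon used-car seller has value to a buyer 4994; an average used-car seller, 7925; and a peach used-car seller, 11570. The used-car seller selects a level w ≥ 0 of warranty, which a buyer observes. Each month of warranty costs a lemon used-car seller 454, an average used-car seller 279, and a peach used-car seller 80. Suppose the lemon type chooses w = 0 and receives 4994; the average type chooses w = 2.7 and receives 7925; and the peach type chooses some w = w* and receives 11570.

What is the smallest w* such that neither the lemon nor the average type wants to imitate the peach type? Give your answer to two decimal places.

Lemon type (on-path payoff 4994) won't mimic when 4994 ≥ 11570 − 454·w*, i.e. w* ≥ 14.48.
Average type (on-path payoff 7925 − 279×2.7 = 7171.7) won't mimic when 7171.7 ≥ 11570 − 279·w*, i.e. w* ≥ 15.76.
Both must hold, so w* = max(14.48, 15.76) = 15.76. The average type's constraint binds.

15.76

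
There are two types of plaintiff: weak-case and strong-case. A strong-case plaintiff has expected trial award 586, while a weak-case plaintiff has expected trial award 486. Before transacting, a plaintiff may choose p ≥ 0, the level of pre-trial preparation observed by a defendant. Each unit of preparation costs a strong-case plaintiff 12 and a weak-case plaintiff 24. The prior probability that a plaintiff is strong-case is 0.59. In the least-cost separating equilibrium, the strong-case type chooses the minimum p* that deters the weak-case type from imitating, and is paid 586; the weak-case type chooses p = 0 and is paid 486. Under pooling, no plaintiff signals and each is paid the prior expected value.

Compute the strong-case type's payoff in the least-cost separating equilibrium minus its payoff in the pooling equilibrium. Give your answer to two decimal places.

Least-cost separating signal: p* solves 486 = 586 − 24·p*, so p* = (586 − 486)/24 ≈ 4.1667.
Strong-case type's separating payoff: 586 − 12 × p* = 586 − 12 × (586 − 486)/24 = 586 − 1200/24 = 536.
Pooling payoff: 0.59 × 586 + 0.41 × 486 = 545.
Difference: 536 − 545 = -9.00.
The strong-case type would prefer the pooling outcome.

-9.00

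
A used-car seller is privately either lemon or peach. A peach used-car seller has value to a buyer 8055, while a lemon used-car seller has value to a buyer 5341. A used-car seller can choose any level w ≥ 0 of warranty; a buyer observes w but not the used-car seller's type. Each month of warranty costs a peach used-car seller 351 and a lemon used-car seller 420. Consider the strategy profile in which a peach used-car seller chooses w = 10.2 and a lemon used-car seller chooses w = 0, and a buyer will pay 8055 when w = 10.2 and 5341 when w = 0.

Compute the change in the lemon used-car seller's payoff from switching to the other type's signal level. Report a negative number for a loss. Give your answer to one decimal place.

-1570.0

Playing w = 0 the lemon used-car seller receives 5341.
Deviating to w = 10.2 brings payment 8055 at cost 420 × 10.2 = 4284, netting 3771.
Gain from deviating: 3771 − 5341 = -1570.0.
The gain is negative, so the lemon type's incentive-compatibility constraint is satisfied.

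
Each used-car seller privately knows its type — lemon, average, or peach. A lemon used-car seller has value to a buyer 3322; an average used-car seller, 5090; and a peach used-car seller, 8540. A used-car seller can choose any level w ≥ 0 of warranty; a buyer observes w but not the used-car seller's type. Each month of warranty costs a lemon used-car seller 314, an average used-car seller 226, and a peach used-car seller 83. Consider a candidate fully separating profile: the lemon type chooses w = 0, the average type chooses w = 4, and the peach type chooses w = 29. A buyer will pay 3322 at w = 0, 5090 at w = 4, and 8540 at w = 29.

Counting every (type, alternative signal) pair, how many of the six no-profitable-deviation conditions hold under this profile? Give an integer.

Peach (own payoff 8540 − 83×29 = 6133): to w=0 gives 3322 → no gain ✓; to w=4 gives 5090 − 83×4 = 4758 → no gain ✓.
Average (own payoff 5090 − 226×4 = 4186): to w=0 gives 3322 → no gain ✓; to w=29 gives 8540 − 226×29 = 1986 → no gain ✓.
Lemon (own payoff 3322): to w=4 gives 5090 − 314×4 = 3834 → profitable ✗; to w=29 gives 8540 − 314×29 = -566 → no gain ✓.
5 of the 6 constraints hold; not an equilibrium.

5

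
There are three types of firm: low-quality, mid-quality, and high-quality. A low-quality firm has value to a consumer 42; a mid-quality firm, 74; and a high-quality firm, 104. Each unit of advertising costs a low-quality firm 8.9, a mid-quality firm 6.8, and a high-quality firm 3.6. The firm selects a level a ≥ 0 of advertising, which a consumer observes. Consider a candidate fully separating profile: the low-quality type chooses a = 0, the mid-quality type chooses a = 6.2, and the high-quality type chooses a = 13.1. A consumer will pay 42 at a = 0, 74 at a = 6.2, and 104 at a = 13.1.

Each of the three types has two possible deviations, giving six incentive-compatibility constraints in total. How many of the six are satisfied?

5

Mid-quality (own payoff 74 − 6.8×6.2 = 31.84): to a=0 gives 42 → profitable ✗; to a=13.1 gives 104 − 6.8×13.1 = 14.92 → no gain ✓.
Low-quality (own payoff 42): to a=6.2 gives 74 − 8.9×6.2 = 18.82 → no gain ✓; to a=13.1 gives 104 − 8.9×13.1 = -12.59 → no gain ✓.
High-quality (own payoff 104 − 3.6×13.1 = 56.84): to a=0 gives 42 → no gain ✓; to a=6.2 gives 74 − 3.6×6.2 = 51.68 → no gain ✓.
5 of the 6 constraints hold; not an equilibrium.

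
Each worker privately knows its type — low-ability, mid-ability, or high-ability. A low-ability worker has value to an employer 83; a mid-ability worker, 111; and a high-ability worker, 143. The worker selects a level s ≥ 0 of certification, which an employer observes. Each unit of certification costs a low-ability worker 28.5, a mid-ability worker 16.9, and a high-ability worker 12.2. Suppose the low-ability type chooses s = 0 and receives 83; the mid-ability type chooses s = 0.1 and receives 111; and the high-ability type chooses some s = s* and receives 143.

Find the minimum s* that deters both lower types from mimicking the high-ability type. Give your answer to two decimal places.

2.11

Low-ability type (on-path payoff 83) won't mimic when 83 ≥ 143 − 28.5·s*, i.e. s* ≥ 2.11.
Mid-ability type (on-path payoff 111 − 16.9×0.1 = 109.31) won't mimic when 109.31 ≥ 143 − 16.9·s*, i.e. s* ≥ 1.99.
Both must hold, so s* = max(2.11, 1.99) = 2.11. The low-ability type's constraint binds.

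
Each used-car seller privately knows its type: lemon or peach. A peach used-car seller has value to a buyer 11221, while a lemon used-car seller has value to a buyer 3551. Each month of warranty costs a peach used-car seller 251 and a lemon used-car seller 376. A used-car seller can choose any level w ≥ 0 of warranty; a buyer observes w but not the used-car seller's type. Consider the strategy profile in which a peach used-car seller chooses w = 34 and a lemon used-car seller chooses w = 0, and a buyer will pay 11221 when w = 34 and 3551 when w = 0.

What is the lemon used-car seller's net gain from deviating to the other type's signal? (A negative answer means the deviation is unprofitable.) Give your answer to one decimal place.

Playing w = 0 the lemon used-car seller receives 3551.
Deviating to w = 34 brings payment 11221 at cost 376 × 34 = 12784, netting -1563.
Gain from deviating: -1563 − 3551 = -5114.0.
The gain is negative, so the lemon type's incentive-compatibility constraint is satisfied.

-5114.0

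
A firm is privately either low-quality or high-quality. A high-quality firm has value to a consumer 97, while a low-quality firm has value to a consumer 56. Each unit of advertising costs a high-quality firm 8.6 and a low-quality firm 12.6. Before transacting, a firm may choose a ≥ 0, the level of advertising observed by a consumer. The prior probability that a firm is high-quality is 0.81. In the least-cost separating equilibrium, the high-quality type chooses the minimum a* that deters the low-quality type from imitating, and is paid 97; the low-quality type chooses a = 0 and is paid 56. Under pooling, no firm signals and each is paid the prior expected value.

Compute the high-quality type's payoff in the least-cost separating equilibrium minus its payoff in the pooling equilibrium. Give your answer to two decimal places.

Least-cost separating signal: a* solves 56 = 97 − 12.6·a*, so a* = (97 − 56)/12.6 ≈ 3.2540.
High-quality type's separating payoff: 97 − 8.6 × a* = 97 − 8.6 × (97 − 56)/12.6 = 97 − 352.6/12.6 ≈ 69.0159.
Pooling payoff: 0.81 × 97 + 0.19 × 56 = 89.21.
Difference: 69.0159 − 89.21 = -20.1941, i.e. -20.19 to two decimal places.
The high-quality type would prefer the pooling outcome.

-20.19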